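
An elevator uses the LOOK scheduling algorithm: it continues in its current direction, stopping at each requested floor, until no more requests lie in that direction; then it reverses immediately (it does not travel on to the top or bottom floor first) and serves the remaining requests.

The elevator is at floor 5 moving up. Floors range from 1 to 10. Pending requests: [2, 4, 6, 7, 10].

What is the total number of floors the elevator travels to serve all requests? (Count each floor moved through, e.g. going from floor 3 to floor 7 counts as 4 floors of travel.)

Start at floor 5 moving up, LOOK stop order: [6, 7, 10, 4, 2]
  5 → 6: |6-5| = 1, total = 1
  6 → 7: |7-6| = 1, total = 2
  7 → 10: |10-7| = 3, total = 5
  10 → 4: |4-10| = 6, total = 11
  4 → 2: |2-4| = 2, total = 13

Answer: 13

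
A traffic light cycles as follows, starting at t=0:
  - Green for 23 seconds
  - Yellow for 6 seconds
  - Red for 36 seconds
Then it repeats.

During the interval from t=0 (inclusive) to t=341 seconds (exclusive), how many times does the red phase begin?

Cycle = 23+6+36 = 65s
red phase starts at t = k*65 + 29 for k=0,1,2,...
Need k*65+29 < 341 → k < 4.800
k ∈ {0, ..., 4} → 5 starts

Answer: 5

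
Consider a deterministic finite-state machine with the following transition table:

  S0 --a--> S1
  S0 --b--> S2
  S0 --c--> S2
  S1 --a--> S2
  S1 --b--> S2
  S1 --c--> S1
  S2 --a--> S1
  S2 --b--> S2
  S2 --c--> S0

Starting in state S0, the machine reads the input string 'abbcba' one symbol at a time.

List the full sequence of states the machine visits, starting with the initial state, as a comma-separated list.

Answer: S0, S1, S2, S2, S0, S2, S1

Derivation:
Start: S0
  read 'a': S0 --a--> S1
  read 'b': S1 --b--> S2
  read 'b': S2 --b--> S2
  read 'c': S2 --c--> S0
  read 'b': S0 --b--> S2
  read 'a': S2 --a--> S1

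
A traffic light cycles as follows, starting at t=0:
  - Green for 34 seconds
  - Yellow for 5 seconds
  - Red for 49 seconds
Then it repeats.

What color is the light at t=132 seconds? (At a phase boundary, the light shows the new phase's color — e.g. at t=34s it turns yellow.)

Cycle length = 34 + 5 + 49 = 88s
t = 132, phase_t = 132 mod 88 = 44
44 >= 39 → RED

Answer: red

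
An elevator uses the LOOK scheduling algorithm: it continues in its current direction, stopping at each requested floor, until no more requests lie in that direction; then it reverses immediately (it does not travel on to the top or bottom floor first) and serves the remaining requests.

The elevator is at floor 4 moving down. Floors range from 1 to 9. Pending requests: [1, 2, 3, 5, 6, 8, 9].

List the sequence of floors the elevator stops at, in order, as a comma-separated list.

Current: 4, moving DOWN
Serve below first (descending): [3, 2, 1]
Then reverse, serve above (ascending): [5, 6, 8, 9]

Answer: 3, 2, 1, 5, 6, 8, 9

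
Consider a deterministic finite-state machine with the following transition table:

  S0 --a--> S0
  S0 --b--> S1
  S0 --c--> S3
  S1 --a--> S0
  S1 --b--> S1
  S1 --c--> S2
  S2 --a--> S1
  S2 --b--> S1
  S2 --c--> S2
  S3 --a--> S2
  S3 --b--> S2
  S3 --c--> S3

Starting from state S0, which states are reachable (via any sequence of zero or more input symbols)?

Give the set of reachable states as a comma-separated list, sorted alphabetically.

Answer: S0, S1, S2, S3

Derivation:
BFS from S0:
  visit S0: S0--a-->S0 (seen), S0--b-->S1 (new), S0--c-->S3 (new)
  visit S1: S1--a-->S0 (seen), S1--b-->S1 (seen), S1--c-->S2 (new)
  visit S3: S3--a-->S2 (seen), S3--b-->S2 (seen), S3--c-->S3 (seen)
  visit S2: S2--a-->S1 (seen), S2--b-->S1 (seen), S2--c-->S2 (seen)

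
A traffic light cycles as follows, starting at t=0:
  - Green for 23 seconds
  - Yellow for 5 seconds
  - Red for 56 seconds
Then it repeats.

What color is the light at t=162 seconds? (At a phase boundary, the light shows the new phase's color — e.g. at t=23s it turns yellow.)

Cycle length = 23 + 5 + 56 = 84s
t = 162, phase_t = 162 mod 84 = 78
78 >= 28 → RED

Answer: red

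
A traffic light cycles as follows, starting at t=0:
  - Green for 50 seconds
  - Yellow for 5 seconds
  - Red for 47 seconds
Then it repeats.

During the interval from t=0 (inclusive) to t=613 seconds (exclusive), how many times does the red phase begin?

Cycle = 50+5+47 = 102s
red phase starts at t = k*102 + 55 for k=0,1,2,...
Need k*102+55 < 613 → k < 5.471
k ∈ {0, ..., 5} → 6 starts

Answer: 6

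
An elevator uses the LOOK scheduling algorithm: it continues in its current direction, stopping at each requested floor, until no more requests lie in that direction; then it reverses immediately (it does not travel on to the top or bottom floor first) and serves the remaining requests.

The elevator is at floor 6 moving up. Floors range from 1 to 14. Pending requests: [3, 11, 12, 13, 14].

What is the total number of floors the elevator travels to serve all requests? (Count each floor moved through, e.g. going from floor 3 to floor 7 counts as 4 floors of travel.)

Answer: 19

Derivation:
Start at floor 6 moving up, LOOK stop order: [11, 12, 13, 14, 3]
  6 → 11: |11-6| = 5, total = 5
  11 → 12: |12-11| = 1, total = 6
  12 → 13: |13-12| = 1, total = 7
  13 → 14: |14-13| = 1, total = 8
  14 → 3: |3-14| = 11, total = 19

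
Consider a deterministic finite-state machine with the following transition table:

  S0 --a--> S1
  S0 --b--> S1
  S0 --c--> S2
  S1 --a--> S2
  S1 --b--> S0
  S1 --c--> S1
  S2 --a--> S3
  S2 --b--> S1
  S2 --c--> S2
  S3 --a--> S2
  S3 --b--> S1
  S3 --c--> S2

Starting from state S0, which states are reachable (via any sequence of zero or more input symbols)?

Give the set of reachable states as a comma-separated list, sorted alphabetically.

Answer: S0, S1, S2, S3

Derivation:
BFS from S0:
  visit S0: S0--a-->S1 (new), S0--b-->S1 (seen), S0--c-->S2 (new)
  visit S1: S1--a-->S2 (seen), S1--b-->S0 (seen), S1--c-->S1 (seen)
  visit S2: S2--a-->S3 (new), S2--b-->S1 (seen), S2--c-->S2 (seen)
  visit S3: S3--a-->S2 (seen), S3--b-->S1 (seen), S3--c-->S2 (seen)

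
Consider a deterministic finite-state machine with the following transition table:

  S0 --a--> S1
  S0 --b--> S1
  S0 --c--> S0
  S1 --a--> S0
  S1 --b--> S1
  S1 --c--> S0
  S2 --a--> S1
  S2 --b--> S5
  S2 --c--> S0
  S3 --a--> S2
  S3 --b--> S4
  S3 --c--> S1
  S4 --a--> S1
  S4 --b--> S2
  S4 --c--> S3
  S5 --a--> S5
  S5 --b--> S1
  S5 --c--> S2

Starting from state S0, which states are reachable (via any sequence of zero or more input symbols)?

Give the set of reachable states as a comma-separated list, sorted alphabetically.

Answer: S0, S1

Derivation:
BFS from S0:
  visit S0: S0--a-->S1 (new), S0--b-->S1 (seen), S0--c-->S0 (seen)
  visit S1: S1--a-->S0 (seen), S1--b-->S1 (seen), S1--c-->S0 (seen)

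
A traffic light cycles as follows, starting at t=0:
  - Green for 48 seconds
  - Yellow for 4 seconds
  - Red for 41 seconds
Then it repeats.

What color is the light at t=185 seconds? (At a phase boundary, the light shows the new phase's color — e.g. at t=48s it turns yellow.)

Cycle length = 48 + 4 + 41 = 93s
t = 185, phase_t = 185 mod 93 = 92
92 >= 52 → RED

Answer: red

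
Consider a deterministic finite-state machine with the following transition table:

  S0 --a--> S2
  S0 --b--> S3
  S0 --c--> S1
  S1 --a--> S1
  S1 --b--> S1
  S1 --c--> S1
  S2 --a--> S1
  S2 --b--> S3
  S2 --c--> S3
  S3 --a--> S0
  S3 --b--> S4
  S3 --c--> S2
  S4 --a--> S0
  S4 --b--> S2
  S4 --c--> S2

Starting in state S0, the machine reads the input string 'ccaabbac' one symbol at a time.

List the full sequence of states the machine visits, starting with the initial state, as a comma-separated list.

Answer: S0, S1, S1, S1, S1, S1, S1, S1, S1

Derivation:
Start: S0
  read 'c': S0 --c--> S1
  read 'c': S1 --c--> S1
  read 'a': S1 --a--> S1
  read 'a': S1 --a--> S1
  read 'b': S1 --b--> S1
  read 'b': S1 --b--> S1
  read 'a': S1 --a--> S1
  read 'c': S1 --c--> S1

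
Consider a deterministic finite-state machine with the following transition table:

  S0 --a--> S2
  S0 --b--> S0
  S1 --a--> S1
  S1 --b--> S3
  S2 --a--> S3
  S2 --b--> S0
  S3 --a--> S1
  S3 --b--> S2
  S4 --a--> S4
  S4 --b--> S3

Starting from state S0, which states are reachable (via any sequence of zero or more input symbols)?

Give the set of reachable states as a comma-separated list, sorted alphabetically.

Answer: S0, S1, S2, S3

Derivation:
BFS from S0:
  visit S0: S0--a-->S2 (new), S0--b-->S0 (seen)
  visit S2: S2--a-->S3 (new), S2--b-->S0 (seen)
  visit S3: S3--a-->S1 (new), S3--b-->S2 (seen)
  visit S1: S1--a-->S1 (seen), S1--b-->S3 (seen)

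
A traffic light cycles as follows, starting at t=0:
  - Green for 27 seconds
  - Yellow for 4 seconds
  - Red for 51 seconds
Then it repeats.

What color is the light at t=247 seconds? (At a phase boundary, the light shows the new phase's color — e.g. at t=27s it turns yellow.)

Answer: green

Derivation:
Cycle length = 27 + 4 + 51 = 82s
t = 247, phase_t = 247 mod 82 = 1
1 < 27 (green end) → GREEN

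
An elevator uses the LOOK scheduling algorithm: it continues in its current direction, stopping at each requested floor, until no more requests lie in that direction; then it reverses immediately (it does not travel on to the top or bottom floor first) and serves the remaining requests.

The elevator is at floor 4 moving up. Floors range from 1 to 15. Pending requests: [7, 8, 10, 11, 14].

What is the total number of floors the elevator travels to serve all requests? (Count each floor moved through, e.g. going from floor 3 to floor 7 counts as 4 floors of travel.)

Start at floor 4 moving up, LOOK stop order: [7, 8, 10, 11, 14]
  4 → 7: |7-4| = 3, total = 3
  7 → 8: |8-7| = 1, total = 4
  8 → 10: |10-8| = 2, total = 6
  10 → 11: |11-10| = 1, total = 7
  11 → 14: |14-11| = 3, total = 10

Answer: 10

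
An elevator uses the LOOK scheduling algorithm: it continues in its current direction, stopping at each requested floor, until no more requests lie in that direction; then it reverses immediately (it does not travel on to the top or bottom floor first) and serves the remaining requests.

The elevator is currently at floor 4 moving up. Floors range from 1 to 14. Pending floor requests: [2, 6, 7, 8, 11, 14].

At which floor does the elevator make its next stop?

Current floor: 4, direction: up
Requests above: [6, 7, 8, 11, 14]
Requests below: [2]
Moving up and requests lie above → nearest above is min([6, 7, 8, 11, 14]) = 6

Answer: 6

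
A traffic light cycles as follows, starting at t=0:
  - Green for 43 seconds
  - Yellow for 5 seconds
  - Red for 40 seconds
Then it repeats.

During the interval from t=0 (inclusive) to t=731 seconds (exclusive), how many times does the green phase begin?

Cycle = 43+5+40 = 88s
green phase starts at t = k*88 + 0 for k=0,1,2,...
Need k*88+0 < 731 → k < 8.307
k ∈ {0, ..., 8} → 9 starts

Answer: 9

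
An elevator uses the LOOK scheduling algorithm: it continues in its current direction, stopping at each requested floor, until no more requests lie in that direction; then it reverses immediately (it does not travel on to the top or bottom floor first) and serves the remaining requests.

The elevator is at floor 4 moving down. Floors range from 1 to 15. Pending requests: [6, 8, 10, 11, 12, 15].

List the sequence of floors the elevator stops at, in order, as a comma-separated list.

Answer: 6, 8, 10, 11, 12, 15

Derivation:
Current: 4, moving DOWN
Serve below first (descending): []
Then reverse, serve above (ascending): [6, 8, 10, 11, 12, 15]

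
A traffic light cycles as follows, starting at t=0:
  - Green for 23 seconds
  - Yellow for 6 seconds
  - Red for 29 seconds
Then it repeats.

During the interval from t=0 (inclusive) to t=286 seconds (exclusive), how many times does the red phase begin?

Cycle = 23+6+29 = 58s
red phase starts at t = k*58 + 29 for k=0,1,2,...
Need k*58+29 < 286 → k < 4.431
k ∈ {0, ..., 4} → 5 starts

Answer: 5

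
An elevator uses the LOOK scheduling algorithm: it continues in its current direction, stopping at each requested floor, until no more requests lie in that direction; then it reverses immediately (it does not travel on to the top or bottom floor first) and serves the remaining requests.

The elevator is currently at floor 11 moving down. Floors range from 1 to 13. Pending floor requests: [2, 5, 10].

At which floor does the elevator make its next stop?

Answer: 10

Derivation:
Current floor: 11, direction: down
Requests above: []
Requests below: [2, 5, 10]
Moving down and requests lie below → nearest below is max([2, 5, 10]) = 10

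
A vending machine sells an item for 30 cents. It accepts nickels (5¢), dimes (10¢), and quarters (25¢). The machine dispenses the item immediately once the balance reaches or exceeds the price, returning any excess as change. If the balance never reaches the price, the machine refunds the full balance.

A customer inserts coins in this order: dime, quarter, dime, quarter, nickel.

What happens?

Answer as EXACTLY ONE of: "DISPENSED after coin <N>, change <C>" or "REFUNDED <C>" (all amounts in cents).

Answer: DISPENSED after coin 2, change 5

Derivation:
Price: 30¢
Coin 1 (dime, 10¢): balance = 10¢
Coin 2 (quarter, 25¢): balance = 35¢
  → balance >= price → DISPENSE, change = 35 - 30 = 5¢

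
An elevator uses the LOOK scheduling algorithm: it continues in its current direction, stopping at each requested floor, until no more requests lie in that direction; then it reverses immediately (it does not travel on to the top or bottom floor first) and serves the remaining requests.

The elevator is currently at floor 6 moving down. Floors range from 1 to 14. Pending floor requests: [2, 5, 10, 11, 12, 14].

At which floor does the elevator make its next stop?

Current floor: 6, direction: down
Requests above: [10, 11, 12, 14]
Requests below: [2, 5]
Moving down and requests lie below → nearest below is max([2, 5]) = 5

Answer: 5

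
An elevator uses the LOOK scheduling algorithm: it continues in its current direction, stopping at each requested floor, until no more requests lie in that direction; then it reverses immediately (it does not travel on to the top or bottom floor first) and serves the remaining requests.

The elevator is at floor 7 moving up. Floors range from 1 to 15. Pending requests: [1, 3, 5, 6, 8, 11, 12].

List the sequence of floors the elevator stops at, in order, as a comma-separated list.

Current: 7, moving UP
Serve above first (ascending): [8, 11, 12]
Then reverse, serve below (descending): [6, 5, 3, 1]

Answer: 8, 11, 12, 6, 5, 3, 1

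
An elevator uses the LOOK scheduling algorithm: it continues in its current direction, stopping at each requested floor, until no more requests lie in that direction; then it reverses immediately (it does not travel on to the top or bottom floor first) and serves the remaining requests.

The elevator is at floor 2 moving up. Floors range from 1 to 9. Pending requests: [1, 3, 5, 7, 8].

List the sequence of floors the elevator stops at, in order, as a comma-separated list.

Current: 2, moving UP
Serve above first (ascending): [3, 5, 7, 8]
Then reverse, serve below (descending): [1]

Answer: 3, 5, 7, 8, 1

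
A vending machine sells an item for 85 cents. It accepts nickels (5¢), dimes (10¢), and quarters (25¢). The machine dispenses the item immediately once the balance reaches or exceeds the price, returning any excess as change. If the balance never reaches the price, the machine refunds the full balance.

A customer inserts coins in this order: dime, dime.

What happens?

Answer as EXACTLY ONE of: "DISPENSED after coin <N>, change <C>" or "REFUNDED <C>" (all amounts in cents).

Price: 85¢
Coin 1 (dime, 10¢): balance = 10¢
Coin 2 (dime, 10¢): balance = 20¢
All coins inserted, balance 20¢ < price 85¢ → REFUND 20¢

Answer: REFUNDED 20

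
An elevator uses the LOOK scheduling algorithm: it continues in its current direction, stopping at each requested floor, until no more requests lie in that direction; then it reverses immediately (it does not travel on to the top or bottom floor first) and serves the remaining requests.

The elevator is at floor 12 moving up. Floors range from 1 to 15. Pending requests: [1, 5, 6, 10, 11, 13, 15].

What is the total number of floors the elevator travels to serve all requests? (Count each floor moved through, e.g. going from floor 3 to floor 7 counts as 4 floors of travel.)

Answer: 17

Derivation:
Start at floor 12 moving up, LOOK stop order: [13, 15, 11, 10, 6, 5, 1]
  12 → 13: |13-12| = 1, total = 1
  13 → 15: |15-13| = 2, total = 3
  15 → 11: |11-15| = 4, total = 7
  11 → 10: |10-11| = 1, total = 8
  10 → 6: |6-10| = 4, total = 12
  6 → 5: |5-6| = 1, total = 13
  5 → 1: |1-5| = 4, total = 17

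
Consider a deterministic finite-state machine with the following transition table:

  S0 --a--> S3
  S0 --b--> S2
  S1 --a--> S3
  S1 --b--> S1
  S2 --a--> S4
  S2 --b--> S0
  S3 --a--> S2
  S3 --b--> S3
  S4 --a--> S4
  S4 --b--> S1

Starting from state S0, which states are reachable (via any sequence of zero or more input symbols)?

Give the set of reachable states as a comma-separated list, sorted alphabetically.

BFS from S0:
  visit S0: S0--a-->S3 (new), S0--b-->S2 (new)
  visit S3: S3--a-->S2 (seen), S3--b-->S3 (seen)
  visit S2: S2--a-->S4 (new), S2--b-->S0 (seen)
  visit S4: S4--a-->S4 (seen), S4--b-->S1 (new)
  visit S1: S1--a-->S3 (seen), S1--b-->S1 (seen)

Answer: S0, S1, S2, S3, S4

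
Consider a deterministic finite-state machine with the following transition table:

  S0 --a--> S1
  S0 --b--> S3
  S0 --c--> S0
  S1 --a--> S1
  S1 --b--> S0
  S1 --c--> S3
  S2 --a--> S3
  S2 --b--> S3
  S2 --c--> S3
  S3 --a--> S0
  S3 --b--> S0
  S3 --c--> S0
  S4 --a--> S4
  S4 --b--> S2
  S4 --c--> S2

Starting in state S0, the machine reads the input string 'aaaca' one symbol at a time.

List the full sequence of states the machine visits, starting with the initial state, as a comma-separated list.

Answer: S0, S1, S1, S1, S3, S0

Derivation:
Start: S0
  read 'a': S0 --a--> S1
  read 'a': S1 --a--> S1
  read 'a': S1 --a--> S1
  read 'c': S1 --c--> S3
  read 'a': S3 --a--> S0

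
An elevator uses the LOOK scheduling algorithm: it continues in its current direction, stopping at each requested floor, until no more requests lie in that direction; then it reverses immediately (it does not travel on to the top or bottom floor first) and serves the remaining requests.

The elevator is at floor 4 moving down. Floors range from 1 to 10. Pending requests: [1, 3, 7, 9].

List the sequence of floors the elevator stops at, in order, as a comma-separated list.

Answer: 3, 1, 7, 9

Derivation:
Current: 4, moving DOWN
Serve below first (descending): [3, 1]
Then reverse, serve above (ascending): [7, 9]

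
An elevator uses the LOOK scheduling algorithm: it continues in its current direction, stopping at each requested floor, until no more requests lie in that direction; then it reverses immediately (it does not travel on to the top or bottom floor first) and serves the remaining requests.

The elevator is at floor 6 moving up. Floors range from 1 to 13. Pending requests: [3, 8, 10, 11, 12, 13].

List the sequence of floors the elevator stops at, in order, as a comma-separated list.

Answer: 8, 10, 11, 12, 13, 3

Derivation:
Current: 6, moving UP
Serve above first (ascending): [8, 10, 11, 12, 13]
Then reverse, serve below (descending): [3]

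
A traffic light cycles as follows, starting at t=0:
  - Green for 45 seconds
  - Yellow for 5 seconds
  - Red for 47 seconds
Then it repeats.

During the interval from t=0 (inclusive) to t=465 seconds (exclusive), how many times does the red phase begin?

Cycle = 45+5+47 = 97s
red phase starts at t = k*97 + 50 for k=0,1,2,...
Need k*97+50 < 465 → k < 4.278
k ∈ {0, ..., 4} → 5 starts

Answer: 5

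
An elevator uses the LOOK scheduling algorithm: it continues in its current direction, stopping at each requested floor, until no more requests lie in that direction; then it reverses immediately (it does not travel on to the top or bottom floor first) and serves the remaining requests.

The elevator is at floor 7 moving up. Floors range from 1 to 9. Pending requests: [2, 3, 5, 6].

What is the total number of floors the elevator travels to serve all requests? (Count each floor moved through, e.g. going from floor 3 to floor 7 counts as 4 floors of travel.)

Answer: 5

Derivation:
Start at floor 7 moving up, LOOK stop order: [6, 5, 3, 2]
  7 → 6: |6-7| = 1, total = 1
  6 → 5: |5-6| = 1, total = 2
  5 → 3: |3-5| = 2, total = 4
  3 → 2: |2-3| = 1, total = 5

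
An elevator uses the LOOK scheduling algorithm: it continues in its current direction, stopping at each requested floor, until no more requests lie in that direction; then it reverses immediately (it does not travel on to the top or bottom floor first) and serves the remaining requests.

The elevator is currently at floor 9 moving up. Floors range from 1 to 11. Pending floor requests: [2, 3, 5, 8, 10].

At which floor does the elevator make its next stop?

Current floor: 9, direction: up
Requests above: [10]
Requests below: [2, 3, 5, 8]
Moving up and requests lie above → nearest above is min([10]) = 10

Answer: 10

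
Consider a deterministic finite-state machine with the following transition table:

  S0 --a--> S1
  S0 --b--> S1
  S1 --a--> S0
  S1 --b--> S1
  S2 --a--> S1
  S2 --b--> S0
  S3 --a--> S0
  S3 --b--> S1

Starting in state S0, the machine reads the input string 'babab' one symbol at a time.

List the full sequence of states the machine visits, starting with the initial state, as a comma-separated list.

Start: S0
  read 'b': S0 --b--> S1
  read 'a': S1 --a--> S0
  read 'b': S0 --b--> S1
  read 'a': S1 --a--> S0
  read 'b': S0 --b--> S1

Answer: S0, S1, S0, S1, S0, S1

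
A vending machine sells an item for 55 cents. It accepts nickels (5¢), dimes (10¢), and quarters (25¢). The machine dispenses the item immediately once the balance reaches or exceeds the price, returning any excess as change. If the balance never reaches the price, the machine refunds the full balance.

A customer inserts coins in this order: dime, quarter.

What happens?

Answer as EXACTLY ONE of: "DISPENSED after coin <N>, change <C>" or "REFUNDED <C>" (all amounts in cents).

Price: 55¢
Coin 1 (dime, 10¢): balance = 10¢
Coin 2 (quarter, 25¢): balance = 35¢
All coins inserted, balance 35¢ < price 55¢ → REFUND 35¢

Answer: REFUNDED 35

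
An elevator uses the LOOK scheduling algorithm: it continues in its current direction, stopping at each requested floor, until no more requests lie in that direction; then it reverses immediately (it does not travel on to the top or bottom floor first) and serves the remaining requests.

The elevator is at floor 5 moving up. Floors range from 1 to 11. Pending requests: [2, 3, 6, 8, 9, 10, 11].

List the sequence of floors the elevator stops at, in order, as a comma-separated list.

Answer: 6, 8, 9, 10, 11, 3, 2

Derivation:
Current: 5, moving UP
Serve above first (ascending): [6, 8, 9, 10, 11]
Then reverse, serve below (descending): [3, 2]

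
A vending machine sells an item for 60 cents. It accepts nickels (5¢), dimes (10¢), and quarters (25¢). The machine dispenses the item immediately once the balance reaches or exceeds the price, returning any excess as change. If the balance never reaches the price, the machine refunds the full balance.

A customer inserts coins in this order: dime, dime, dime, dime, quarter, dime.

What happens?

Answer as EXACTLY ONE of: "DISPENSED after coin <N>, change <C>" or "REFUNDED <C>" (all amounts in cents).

Price: 60¢
Coin 1 (dime, 10¢): balance = 10¢
Coin 2 (dime, 10¢): balance = 20¢
Coin 3 (dime, 10¢): balance = 30¢
Coin 4 (dime, 10¢): balance = 40¢
Coin 5 (quarter, 25¢): balance = 65¢
  → balance >= price → DISPENSE, change = 65 - 60 = 5¢

Answer: DISPENSED after coin 5, change 5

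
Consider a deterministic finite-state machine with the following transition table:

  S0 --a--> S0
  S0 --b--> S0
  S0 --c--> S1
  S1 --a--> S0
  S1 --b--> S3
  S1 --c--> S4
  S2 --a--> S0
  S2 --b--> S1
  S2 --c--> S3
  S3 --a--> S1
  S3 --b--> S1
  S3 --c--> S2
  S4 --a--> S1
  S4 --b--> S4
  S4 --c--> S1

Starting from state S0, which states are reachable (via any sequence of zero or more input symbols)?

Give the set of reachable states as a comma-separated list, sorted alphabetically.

BFS from S0:
  visit S0: S0--a-->S0 (seen), S0--b-->S0 (seen), S0--c-->S1 (new)
  visit S1: S1--a-->S0 (seen), S1--b-->S3 (new), S1--c-->S4 (new)
  visit S3: S3--a-->S1 (seen), S3--b-->S1 (seen), S3--c-->S2 (new)
  visit S4: S4--a-->S1 (seen), S4--b-->S4 (seen), S4--c-->S1 (seen)
  visit S2: S2--a-->S0 (seen), S2--b-->S1 (seen), S2--c-->S3 (seen)

Answer: S0, S1, S2, S3, S4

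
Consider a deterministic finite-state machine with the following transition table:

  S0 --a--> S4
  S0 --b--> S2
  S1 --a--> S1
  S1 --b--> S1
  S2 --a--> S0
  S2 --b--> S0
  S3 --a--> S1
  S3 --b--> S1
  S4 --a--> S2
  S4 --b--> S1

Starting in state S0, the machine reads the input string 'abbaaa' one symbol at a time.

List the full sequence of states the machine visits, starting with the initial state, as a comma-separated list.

Answer: S0, S4, S1, S1, S1, S1, S1

Derivation:
Start: S0
  read 'a': S0 --a--> S4
  read 'b': S4 --b--> S1
  read 'b': S1 --b--> S1
  read 'a': S1 --a--> S1
  read 'a': S1 --a--> S1
  read 'a': S1 --a--> S1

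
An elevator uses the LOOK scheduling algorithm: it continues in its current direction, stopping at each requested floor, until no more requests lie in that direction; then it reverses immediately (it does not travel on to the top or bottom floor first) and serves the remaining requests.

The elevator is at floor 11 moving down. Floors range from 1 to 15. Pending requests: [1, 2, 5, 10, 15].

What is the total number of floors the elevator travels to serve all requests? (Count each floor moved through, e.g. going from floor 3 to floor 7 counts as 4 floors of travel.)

Answer: 24

Derivation:
Start at floor 11 moving down, LOOK stop order: [10, 5, 2, 1, 15]
  11 → 10: |10-11| = 1, total = 1
  10 → 5: |5-10| = 5, total = 6
  5 → 2: |2-5| = 3, total = 9
  2 → 1: |1-2| = 1, total = 10
  1 → 15: |15-1| = 14, total = 24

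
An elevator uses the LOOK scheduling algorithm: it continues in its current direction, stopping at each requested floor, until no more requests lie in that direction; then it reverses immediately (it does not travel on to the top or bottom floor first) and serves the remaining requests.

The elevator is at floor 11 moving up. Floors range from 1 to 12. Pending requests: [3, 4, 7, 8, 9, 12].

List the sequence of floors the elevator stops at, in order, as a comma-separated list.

Answer: 12, 9, 8, 7, 4, 3

Derivation:
Current: 11, moving UP
Serve above first (ascending): [12]
Then reverse, serve below (descending): [9, 8, 7, 4, 3]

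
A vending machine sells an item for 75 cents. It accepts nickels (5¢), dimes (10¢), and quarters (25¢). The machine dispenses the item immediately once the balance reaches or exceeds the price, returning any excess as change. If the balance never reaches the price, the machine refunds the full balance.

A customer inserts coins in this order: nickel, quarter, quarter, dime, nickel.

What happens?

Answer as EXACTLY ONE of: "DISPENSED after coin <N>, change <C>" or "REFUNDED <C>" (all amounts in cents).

Price: 75¢
Coin 1 (nickel, 5¢): balance = 5¢
Coin 2 (quarter, 25¢): balance = 30¢
Coin 3 (quarter, 25¢): balance = 55¢
Coin 4 (dime, 10¢): balance = 65¢
Coin 5 (nickel, 5¢): balance = 70¢
All coins inserted, balance 70¢ < price 75¢ → REFUND 70¢

Answer: REFUNDED 70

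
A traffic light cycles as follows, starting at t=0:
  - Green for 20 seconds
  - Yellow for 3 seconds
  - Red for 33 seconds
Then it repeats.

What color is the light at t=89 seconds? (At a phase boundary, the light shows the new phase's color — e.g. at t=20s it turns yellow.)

Answer: red

Derivation:
Cycle length = 20 + 3 + 33 = 56s
t = 89, phase_t = 89 mod 56 = 33
33 >= 23 → RED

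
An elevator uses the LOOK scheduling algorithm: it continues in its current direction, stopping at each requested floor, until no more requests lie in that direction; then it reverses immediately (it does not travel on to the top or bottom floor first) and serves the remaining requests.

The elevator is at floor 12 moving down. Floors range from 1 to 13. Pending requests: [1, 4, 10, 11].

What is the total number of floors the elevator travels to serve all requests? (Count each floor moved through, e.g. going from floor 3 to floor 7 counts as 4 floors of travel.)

Answer: 11

Derivation:
Start at floor 12 moving down, LOOK stop order: [11, 10, 4, 1]
  12 → 11: |11-12| = 1, total = 1
  11 → 10: |10-11| = 1, total = 2
  10 → 4: |4-10| = 6, total = 8
  4 → 1: |1-4| = 3, total = 11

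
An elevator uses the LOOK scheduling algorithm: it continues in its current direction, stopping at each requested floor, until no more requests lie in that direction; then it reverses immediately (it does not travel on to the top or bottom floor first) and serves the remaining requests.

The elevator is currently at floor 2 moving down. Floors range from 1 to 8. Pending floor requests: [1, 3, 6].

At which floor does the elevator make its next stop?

Answer: 1

Derivation:
Current floor: 2, direction: down
Requests above: [3, 6]
Requests below: [1]
Moving down and requests lie below → nearest below is max([1]) = 1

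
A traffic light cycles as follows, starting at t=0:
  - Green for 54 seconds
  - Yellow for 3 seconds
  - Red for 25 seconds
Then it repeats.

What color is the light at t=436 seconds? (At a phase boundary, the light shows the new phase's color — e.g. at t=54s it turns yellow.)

Cycle length = 54 + 3 + 25 = 82s
t = 436, phase_t = 436 mod 82 = 26
26 < 54 (green end) → GREEN

Answer: green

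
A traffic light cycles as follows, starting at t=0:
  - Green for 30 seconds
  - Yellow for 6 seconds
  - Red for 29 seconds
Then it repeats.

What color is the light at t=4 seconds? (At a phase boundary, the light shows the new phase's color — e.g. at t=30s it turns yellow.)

Cycle length = 30 + 6 + 29 = 65s
t = 4, phase_t = 4 mod 65 = 4
4 < 30 (green end) → GREEN

Answer: green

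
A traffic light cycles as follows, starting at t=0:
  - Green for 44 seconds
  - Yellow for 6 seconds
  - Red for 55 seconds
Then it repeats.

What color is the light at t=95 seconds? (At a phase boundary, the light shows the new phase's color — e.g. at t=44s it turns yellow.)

Answer: red

Derivation:
Cycle length = 44 + 6 + 55 = 105s
t = 95, phase_t = 95 mod 105 = 95
95 >= 50 → RED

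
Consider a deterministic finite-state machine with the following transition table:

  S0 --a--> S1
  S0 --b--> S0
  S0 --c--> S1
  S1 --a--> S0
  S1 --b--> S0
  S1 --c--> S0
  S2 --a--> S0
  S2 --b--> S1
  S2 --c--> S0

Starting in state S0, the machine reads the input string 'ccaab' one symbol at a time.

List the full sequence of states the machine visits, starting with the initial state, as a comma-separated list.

Start: S0
  read 'c': S0 --c--> S1
  read 'c': S1 --c--> S0
  read 'a': S0 --a--> S1
  read 'a': S1 --a--> S0
  read 'b': S0 --b--> S0

Answer: S0, S1, S0, S1, S0, S0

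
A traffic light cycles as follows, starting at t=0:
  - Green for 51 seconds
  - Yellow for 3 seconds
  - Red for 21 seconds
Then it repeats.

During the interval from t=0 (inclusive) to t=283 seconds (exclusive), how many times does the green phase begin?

Cycle = 51+3+21 = 75s
green phase starts at t = k*75 + 0 for k=0,1,2,...
Need k*75+0 < 283 → k < 3.773
k ∈ {0, ..., 3} → 4 starts

Answer: 4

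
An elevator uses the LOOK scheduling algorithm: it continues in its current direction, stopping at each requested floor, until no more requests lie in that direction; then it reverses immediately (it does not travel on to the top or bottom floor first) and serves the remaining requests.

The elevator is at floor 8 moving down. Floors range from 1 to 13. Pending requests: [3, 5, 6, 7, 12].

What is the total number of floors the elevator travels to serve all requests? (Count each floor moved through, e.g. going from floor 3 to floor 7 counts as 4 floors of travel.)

Answer: 14

Derivation:
Start at floor 8 moving down, LOOK stop order: [7, 6, 5, 3, 12]
  8 → 7: |7-8| = 1, total = 1
  7 → 6: |6-7| = 1, total = 2
  6 → 5: |5-6| = 1, total = 3
  5 → 3: |3-5| = 2, total = 5
  3 → 12: |12-3| = 9, total = 14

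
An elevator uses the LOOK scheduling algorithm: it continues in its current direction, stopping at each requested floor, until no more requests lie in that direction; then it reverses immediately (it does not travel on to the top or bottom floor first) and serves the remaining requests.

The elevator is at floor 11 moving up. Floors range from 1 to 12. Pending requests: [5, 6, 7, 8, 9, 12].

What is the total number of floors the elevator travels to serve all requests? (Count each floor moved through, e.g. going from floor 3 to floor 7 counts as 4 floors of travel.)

Answer: 8

Derivation:
Start at floor 11 moving up, LOOK stop order: [12, 9, 8, 7, 6, 5]
  11 → 12: |12-11| = 1, total = 1
  12 → 9: |9-12| = 3, total = 4
  9 → 8: |8-9| = 1, total = 5
  8 → 7: |7-8| = 1, total = 6
  7 → 6: |6-7| = 1, total = 7
  6 → 5: |5-6| = 1, total = 8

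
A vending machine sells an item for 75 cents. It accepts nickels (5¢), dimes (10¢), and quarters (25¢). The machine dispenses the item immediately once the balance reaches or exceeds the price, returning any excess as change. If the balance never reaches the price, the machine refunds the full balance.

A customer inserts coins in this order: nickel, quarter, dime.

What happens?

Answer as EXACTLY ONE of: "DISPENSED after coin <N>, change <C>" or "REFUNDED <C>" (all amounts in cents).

Answer: REFUNDED 40

Derivation:
Price: 75¢
Coin 1 (nickel, 5¢): balance = 5¢
Coin 2 (quarter, 25¢): balance = 30¢
Coin 3 (dime, 10¢): balance = 40¢
All coins inserted, balance 40¢ < price 75¢ → REFUND 40¢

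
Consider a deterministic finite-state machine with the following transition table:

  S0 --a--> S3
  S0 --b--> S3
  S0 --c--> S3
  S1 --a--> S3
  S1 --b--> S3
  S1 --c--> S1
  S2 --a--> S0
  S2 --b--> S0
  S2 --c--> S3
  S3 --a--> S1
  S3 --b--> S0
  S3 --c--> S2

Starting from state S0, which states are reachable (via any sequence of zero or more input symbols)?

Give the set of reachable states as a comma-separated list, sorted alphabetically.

Answer: S0, S1, S2, S3

Derivation:
BFS from S0:
  visit S0: S0--a-->S3 (new), S0--b-->S3 (seen), S0--c-->S3 (seen)
  visit S3: S3--a-->S1 (new), S3--b-->S0 (seen), S3--c-->S2 (new)
  visit S1: S1--a-->S3 (seen), S1--b-->S3 (seen), S1--c-->S1 (seen)
  visit S2: S2--a-->S0 (seen), S2--b-->S0 (seen), S2--c-->S3 (seen)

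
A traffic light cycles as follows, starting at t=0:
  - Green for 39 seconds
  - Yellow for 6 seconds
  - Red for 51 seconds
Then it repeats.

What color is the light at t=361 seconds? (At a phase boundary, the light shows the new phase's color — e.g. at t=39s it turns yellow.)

Answer: red

Derivation:
Cycle length = 39 + 6 + 51 = 96s
t = 361, phase_t = 361 mod 96 = 73
73 >= 45 → RED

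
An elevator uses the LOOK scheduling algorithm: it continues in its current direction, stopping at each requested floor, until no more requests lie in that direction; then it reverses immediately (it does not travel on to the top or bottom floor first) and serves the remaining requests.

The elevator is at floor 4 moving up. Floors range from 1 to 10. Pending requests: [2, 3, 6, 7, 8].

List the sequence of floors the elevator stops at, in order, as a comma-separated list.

Current: 4, moving UP
Serve above first (ascending): [6, 7, 8]
Then reverse, serve below (descending): [3, 2]

Answer: 6, 7, 8, 3, 2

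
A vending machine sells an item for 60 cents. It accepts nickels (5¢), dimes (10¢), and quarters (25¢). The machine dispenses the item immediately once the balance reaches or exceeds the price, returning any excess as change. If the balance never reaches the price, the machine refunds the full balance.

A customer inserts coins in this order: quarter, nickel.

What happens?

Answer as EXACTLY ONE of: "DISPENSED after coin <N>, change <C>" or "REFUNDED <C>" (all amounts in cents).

Price: 60¢
Coin 1 (quarter, 25¢): balance = 25¢
Coin 2 (nickel, 5¢): balance = 30¢
All coins inserted, balance 30¢ < price 60¢ → REFUND 30¢

Answer: REFUNDED 30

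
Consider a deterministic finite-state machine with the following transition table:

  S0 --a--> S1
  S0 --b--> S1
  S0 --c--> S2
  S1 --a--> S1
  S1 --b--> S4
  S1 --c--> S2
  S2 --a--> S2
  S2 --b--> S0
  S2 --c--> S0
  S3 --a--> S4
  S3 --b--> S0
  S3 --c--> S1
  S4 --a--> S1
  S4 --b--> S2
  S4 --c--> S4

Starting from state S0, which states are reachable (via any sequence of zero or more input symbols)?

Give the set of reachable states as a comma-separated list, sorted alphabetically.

Answer: S0, S1, S2, S4

Derivation:
BFS from S0:
  visit S0: S0--a-->S1 (new), S0--b-->S1 (seen), S0--c-->S2 (new)
  visit S1: S1--a-->S1 (seen), S1--b-->S4 (new), S1--c-->S2 (seen)
  visit S2: S2--a-->S2 (seen), S2--b-->S0 (seen), S2--c-->S0 (seen)
  visit S4: S4--a-->S1 (seen), S4--b-->S2 (seen), S4--c-->S4 (seen)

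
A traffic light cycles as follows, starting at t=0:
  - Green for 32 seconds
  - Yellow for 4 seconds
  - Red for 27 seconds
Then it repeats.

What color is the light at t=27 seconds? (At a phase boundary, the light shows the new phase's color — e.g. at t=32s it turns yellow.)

Answer: green

Derivation:
Cycle length = 32 + 4 + 27 = 63s
t = 27, phase_t = 27 mod 63 = 27
27 < 32 (green end) → GREEN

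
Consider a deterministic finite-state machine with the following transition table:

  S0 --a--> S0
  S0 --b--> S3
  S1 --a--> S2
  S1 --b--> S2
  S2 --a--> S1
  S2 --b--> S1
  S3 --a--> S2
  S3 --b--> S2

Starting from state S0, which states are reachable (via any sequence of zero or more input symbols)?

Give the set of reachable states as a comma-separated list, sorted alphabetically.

BFS from S0:
  visit S0: S0--a-->S0 (seen), S0--b-->S3 (new)
  visit S3: S3--a-->S2 (new), S3--b-->S2 (seen)
  visit S2: S2--a-->S1 (new), S2--b-->S1 (seen)
  visit S1: S1--a-->S2 (seen), S1--b-->S2 (seen)

Answer: S0, S1, S2, S3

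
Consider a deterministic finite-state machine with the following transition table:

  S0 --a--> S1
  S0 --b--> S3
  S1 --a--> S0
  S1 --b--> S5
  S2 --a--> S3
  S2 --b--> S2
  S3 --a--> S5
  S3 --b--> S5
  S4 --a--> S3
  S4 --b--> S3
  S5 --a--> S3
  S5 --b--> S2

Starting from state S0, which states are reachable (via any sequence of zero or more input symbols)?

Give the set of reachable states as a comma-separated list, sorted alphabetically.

Answer: S0, S1, S2, S3, S5

Derivation:
BFS from S0:
  visit S0: S0--a-->S1 (new), S0--b-->S3 (new)
  visit S1: S1--a-->S0 (seen), S1--b-->S5 (new)
  visit S3: S3--a-->S5 (seen), S3--b-->S5 (seen)
  visit S5: S5--a-->S3 (seen), S5--b-->S2 (new)
  visit S2: S2--a-->S3 (seen), S2--b-->S2 (seen)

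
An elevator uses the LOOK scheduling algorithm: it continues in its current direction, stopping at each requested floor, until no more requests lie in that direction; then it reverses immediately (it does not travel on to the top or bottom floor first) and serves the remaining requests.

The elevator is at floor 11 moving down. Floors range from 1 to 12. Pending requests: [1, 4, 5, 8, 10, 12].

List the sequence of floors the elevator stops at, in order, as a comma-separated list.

Current: 11, moving DOWN
Serve below first (descending): [10, 8, 5, 4, 1]
Then reverse, serve above (ascending): [12]

Answer: 10, 8, 5, 4, 1, 12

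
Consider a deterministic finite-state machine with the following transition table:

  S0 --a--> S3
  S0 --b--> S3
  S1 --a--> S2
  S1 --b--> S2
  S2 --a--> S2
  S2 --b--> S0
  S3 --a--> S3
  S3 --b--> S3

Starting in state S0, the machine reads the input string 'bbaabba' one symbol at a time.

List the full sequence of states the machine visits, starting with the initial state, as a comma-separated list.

Start: S0
  read 'b': S0 --b--> S3
  read 'b': S3 --b--> S3
  read 'a': S3 --a--> S3
  read 'a': S3 --a--> S3
  read 'b': S3 --b--> S3
  read 'b': S3 --b--> S3
  read 'a': S3 --a--> S3

Answer: S0, S3, S3, S3, S3, S3, S3, S3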